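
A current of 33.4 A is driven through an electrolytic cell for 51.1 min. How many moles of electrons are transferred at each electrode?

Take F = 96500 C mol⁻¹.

1.06 mol

Q = I·t = 33.40 A × 3066.0 s = 102400 C.
n(e⁻) = Q/F = 102400 / 96500 = 1.06 mol.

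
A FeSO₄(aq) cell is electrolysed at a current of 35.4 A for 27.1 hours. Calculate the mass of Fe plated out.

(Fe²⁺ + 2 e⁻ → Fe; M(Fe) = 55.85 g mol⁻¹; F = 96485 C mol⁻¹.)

Q = I·t = 35.40 A × 97560 s = 3454000 C.
n(e⁻) = Q/F = 3454000 / 96485 = 35.79 mol.
Fe²⁺ + 2 e⁻ → Fe, so n(Fe) = n(e⁻)/2 = 17.90 mol.
m = n·M = 17.90 × 55.85 = 1000 g.

1000 g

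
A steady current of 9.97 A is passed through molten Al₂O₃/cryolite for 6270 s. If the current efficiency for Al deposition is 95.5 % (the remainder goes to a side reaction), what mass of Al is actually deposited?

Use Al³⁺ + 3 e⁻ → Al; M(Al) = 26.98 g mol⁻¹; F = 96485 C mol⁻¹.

5.56 g

Q = I·t = 9.970 × 6270.0 = 62510 C.
n(e⁻) = 62510/96485 = 0.6479 mol; theoretically n(Al) = 0.6479/3 = 0.2160 mol, m_theo = 5.827 g.
At 95.5 % efficiency, m_actual = 0.955 × 5.827 = 5.56 g.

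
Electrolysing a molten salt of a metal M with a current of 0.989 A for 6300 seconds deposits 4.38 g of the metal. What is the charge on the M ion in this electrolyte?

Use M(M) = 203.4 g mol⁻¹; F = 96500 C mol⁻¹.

Q = I·t = 0.9890 A × 6300.0 s = 6231 C, so n(e⁻) = 6231/96500 = 0.06457 mol.
n(M) deposited = 4.38 / 203.4 = 0.02153 mol.
Electrons per atom = n(e⁻)/n(M) = 0.06457 / 0.02153 = 3.00 ≈ 3, so the ion is M³⁺.

+3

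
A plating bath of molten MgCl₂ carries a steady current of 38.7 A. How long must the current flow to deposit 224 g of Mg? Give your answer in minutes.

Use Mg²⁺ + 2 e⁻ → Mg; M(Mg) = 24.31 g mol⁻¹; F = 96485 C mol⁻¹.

766 min

n(Mg) = m/M = 224 / 24.31 = 9.214 mol.
Each Mg atom requires 2 electrons, so n(e⁻) = 2 × 9.214 = 18.43 mol.
Q = n(e⁻)·F = 18.43 × 96485 = 1778000 C.
t = Q/I = 1778000 / 38.70 A = 45950 s = 766 min.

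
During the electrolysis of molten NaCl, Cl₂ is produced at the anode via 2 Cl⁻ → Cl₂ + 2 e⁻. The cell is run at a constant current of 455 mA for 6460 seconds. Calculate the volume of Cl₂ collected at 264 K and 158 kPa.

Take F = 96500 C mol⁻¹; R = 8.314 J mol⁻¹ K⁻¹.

0.212 L

Q = I·t = 0.4550 A × 6460.0 s = 2939 C.
n(e⁻) = Q/F = 2939 / 96500 = 0.03046 mol.
2 electrons are transferred per Cl₂ molecule, so n(Cl₂) = 0.03046 / 2 = 0.01523 mol.
V = nRT/P = (0.01523 × 8.314 × 264) / (158 × 10³ Pa) = 2.12 × 10⁻⁴ m³ = 0.212 L.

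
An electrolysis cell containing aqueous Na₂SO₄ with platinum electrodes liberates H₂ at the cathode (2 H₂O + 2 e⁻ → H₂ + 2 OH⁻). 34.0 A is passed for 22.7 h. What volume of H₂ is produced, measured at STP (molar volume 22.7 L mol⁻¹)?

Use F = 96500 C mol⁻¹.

Q = I·t = 34.00 A × 81720 s = 2778000 C.
n(e⁻) = Q/F = 2778000 / 96500 = 28.79 mol.
2 electrons are transferred per H₂ molecule, so n(H₂) = 28.79 / 2 = 14.40 mol.
V = n × V_m = 14.40 × 22.7 = 327 L.

327 L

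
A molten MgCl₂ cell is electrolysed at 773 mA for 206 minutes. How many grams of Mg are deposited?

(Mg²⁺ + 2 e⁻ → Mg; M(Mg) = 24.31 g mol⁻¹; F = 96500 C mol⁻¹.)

Q = I·t = 0.7730 A × 12360 s = 9554 C.
n(e⁻) = Q/F = 9554 / 96500 = 0.09901 mol.
Mg²⁺ + 2 e⁻ → Mg, so n(Mg) = n(e⁻)/2 = 0.04950 mol.
m = n·M = 0.04950 × 24.31 = 1.20 g.

1.20 g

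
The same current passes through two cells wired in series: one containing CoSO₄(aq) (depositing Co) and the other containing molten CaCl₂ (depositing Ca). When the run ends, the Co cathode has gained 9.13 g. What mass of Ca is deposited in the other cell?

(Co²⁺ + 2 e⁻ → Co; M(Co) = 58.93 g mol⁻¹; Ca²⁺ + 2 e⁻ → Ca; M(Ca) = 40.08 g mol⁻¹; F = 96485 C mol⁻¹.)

n(Co) = 9.13 / 58.93 = 0.1549 mol.
Since Co²⁺ + 2 e⁻ → Co, n(e⁻) passed = 2 × 0.1549 = 0.3099 mol.
Cells in series carry the same charge, so the same 0.3099 mol of electrons passes through cell 2.
Ca²⁺ + 2 e⁻ → Ca, so n(Ca) = 0.3099 / 2 = 0.1549 mol.
m(Ca) = 0.1549 × 40.08 = 6.21 g.

6.21 g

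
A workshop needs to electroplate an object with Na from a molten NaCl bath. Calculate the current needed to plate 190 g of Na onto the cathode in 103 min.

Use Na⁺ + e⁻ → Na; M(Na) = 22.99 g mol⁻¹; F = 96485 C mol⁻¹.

n(Na) = 190 / 22.99 = 8.264 mol.
n(e⁻) = 1 × 8.264 = 8.264 mol.
Q = n(e⁻)·F = 8.264 × 96485 = 797400 C.
I = Q/t = 797400 / 6180.0 s = 129 A.

129 A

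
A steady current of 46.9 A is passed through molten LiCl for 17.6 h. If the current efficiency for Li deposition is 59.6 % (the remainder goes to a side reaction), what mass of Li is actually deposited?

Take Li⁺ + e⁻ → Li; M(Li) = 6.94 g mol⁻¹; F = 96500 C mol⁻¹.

127 g

Q = I·t = 46.90 × 63360 = 2972000 C.
n(e⁻) = 2972000/96500 = 30.79 mol; theoretically n(Li) = 30.79/1 = 30.79 mol, m_theo = 213.7 g.
At 59.6 % efficiency, m_actual = 0.596 × 213.7 = 127 g.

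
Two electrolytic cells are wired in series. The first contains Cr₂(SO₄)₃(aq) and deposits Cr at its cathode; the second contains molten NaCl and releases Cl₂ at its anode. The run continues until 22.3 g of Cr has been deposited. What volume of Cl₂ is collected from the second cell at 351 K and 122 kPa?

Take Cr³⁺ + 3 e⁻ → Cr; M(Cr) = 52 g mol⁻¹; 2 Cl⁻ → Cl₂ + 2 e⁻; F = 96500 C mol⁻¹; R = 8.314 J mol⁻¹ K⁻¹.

15.4 L

n(Cr) = 22.3 / 52 = 0.4288 mol, so n(e⁻) = 3 × 0.4288 = 1.287 mol.
The cells are in series, so the same 1.287 mol of electrons passes through the second cell.
2 Cl⁻ → Cl₂ + 2 e⁻ — 2 mol e⁻ per mol Cl₂, so n(Cl₂) = 1.287/2 = 0.6433 mol.
V = nRT/P = (0.6433 × 8.314 × 351) / (122 × 10³) = 0.0154 m³ = 15.4 L.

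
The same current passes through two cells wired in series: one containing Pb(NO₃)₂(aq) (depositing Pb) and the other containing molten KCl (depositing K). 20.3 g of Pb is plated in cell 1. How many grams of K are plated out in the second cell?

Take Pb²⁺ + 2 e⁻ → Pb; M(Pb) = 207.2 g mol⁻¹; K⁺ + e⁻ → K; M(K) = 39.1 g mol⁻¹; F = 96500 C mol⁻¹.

n(Pb) = 20.3 / 207.2 = 0.09797 mol.
Since Pb²⁺ + 2 e⁻ → Pb, n(e⁻) passed = 2 × 0.09797 = 0.1959 mol.
Cells in series carry the same charge, so the same 0.1959 mol of electrons passes through cell 2.
K⁺ + e⁻ → K, so n(K) = 0.1959 / 1 = 0.1959 mol.
m(K) = 0.1959 × 39.1 = 7.66 g.

7.66 g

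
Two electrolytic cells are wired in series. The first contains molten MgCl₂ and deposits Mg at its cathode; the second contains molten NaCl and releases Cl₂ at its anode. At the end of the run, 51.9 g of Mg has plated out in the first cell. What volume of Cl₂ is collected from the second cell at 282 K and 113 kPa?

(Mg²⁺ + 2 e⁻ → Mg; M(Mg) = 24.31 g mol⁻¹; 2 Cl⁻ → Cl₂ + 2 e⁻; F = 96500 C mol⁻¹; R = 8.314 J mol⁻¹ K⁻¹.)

44.3 L

n(Mg) = 51.9 / 24.31 = 2.135 mol, so n(e⁻) = 2 × 2.135 = 4.270 mol.
The cells are in series, so the same 4.270 mol of electrons passes through the second cell.
2 Cl⁻ → Cl₂ + 2 e⁻ — 2 mol e⁻ per mol Cl₂, so n(Cl₂) = 4.270/2 = 2.135 mol.
V = nRT/P = (2.135 × 8.314 × 282) / (113 × 10³) = 0.0443 m³ = 44.3 L.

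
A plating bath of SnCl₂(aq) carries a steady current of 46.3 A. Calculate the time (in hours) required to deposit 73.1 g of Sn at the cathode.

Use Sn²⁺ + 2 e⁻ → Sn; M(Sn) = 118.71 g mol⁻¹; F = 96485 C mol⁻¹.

n(Sn) = m/M = 73.1 / 118.71 = 0.6158 mol.
Each Sn atom requires 2 electrons, so n(e⁻) = 2 × 0.6158 = 1.232 mol.
Q = n(e⁻)·F = 1.232 × 96485 = 118800 C.
t = Q/I = 118800 / 46.30 A = 2566 s = 0.713 h.

0.713 h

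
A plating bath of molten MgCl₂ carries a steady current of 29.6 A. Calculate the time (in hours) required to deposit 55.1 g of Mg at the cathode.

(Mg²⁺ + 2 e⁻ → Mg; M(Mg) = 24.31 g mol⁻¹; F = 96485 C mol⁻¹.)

n(Mg) = m/M = 55.1 / 24.31 = 2.267 mol.
Each Mg atom requires 2 electrons, so n(e⁻) = 2 × 2.267 = 4.533 mol.
Q = n(e⁻)·F = 4.533 × 96485 = 437400 C.
t = Q/I = 437400 / 29.60 A = 14780 s = 4.10 h.

4.10 h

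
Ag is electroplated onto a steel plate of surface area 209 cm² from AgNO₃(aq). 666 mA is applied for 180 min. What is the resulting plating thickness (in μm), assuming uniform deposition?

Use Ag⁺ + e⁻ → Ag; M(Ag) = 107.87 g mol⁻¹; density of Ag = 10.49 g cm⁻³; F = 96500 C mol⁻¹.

36.7 μm

Q = I·t = 0.6660 × 10800 = 7193 C; n(e⁻) = 0.07454 mol.
n(Ag) = n(e⁻)/1 = 0.07454 mol, so m = 0.07454 × 107.87 = 8.040 g.
Volume = m/ρ = 8.040 / 10.49 = 0.7665 cm³.
Thickness = V/A = 0.7665 / 209 = 0.00367 cm = 36.7 μm.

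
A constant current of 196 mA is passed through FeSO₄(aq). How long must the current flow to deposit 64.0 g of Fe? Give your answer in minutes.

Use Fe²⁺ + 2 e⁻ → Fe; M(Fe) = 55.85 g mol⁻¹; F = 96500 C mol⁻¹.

18800 min

n(Fe) = m/M = 64.0 / 55.85 = 1.146 mol.
Each Fe atom requires 2 electrons, so n(e⁻) = 2 × 1.146 = 2.292 mol.
Q = n(e⁻)·F = 2.292 × 96500 = 221200 C.
t = Q/I = 221200 / 0.1960 A = 1128000 s = 18800 min.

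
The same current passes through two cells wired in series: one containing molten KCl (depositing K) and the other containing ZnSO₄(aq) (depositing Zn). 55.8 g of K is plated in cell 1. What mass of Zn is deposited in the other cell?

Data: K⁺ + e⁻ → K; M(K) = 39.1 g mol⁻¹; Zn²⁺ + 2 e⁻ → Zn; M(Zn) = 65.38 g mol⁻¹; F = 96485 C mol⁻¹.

46.7 g

n(K) = 55.8 / 39.1 = 1.427 mol.
Since K⁺ + e⁻ → K, n(e⁻) passed = 1 × 1.427 = 1.427 mol.
Cells in series carry the same charge, so the same 1.427 mol of electrons passes through cell 2.
Zn²⁺ + 2 e⁻ → Zn, so n(Zn) = 1.427 / 2 = 0.7136 mol.
m(Zn) = 0.7136 × 65.38 = 46.7 g.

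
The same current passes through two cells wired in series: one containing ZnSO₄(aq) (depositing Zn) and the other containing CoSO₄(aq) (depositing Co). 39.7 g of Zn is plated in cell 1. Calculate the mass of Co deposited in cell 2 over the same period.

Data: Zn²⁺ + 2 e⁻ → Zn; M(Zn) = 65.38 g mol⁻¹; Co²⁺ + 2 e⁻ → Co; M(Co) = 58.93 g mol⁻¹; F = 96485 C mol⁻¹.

n(Zn) = 39.7 / 65.38 = 0.6072 mol.
Since Zn²⁺ + 2 e⁻ → Zn, n(e⁻) passed = 2 × 0.6072 = 1.214 mol.
Cells in series carry the same charge, so the same 1.214 mol of electrons passes through cell 2.
Co²⁺ + 2 e⁻ → Co, so n(Co) = 1.214 / 2 = 0.6072 mol.
m(Co) = 0.6072 × 58.93 = 35.8 g.

35.8 g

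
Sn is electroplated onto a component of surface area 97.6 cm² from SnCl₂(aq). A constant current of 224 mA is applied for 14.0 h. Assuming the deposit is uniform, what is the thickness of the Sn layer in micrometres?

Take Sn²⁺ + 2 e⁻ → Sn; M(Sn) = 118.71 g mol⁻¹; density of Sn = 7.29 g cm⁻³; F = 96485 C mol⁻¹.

97.6 μm

Q = I·t = 0.2240 × 50400 = 11290 C; n(e⁻) = 0.1170 mol.
n(Sn) = n(e⁻)/2 = 0.05850 mol, so m = 0.05850 × 118.71 = 6.945 g.
Volume = m/ρ = 6.945 / 7.29 = 0.9527 cm³.
Thickness = V/A = 0.9527 / 97.6 = 0.00976 cm = 97.6 μm.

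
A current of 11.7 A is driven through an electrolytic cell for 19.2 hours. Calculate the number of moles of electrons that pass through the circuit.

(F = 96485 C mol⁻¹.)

8.38 mol

Q = I·t = 11.70 A × 69120 s = 808700 C.
n(e⁻) = Q/F = 808700 / 96485 = 8.38 mol.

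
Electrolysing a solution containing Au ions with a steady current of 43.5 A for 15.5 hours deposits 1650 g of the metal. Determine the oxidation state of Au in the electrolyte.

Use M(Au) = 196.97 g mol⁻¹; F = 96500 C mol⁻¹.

+3

Q = I·t = 43.50 A × 55800 s = 2427000 C, so n(e⁻) = 2427000/96500 = 25.15 mol.
n(Au) deposited = 1650 / 196.97 = 8.377 mol.
Electrons per atom = n(e⁻)/n(Au) = 25.15 / 8.377 = 3.00 ≈ 3, so the ion is Au³⁺.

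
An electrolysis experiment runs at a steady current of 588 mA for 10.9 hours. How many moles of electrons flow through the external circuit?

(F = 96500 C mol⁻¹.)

Q = I·t = 0.5880 A × 39240 s = 23070 C.
n(e⁻) = Q/F = 23070 / 96500 = 0.239 mol.

0.239 mol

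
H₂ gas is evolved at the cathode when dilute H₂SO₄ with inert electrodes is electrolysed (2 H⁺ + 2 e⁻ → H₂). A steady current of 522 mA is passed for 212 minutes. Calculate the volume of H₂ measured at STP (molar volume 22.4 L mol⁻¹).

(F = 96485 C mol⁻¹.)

Q = I·t = 0.5220 A × 12720 s = 6640 C.
n(e⁻) = Q/F = 6640 / 96485 = 0.06882 mol.
2 electrons are transferred per H₂ molecule, so n(H₂) = 0.06882 / 2 = 0.03441 mol.
V = n × V_m = 0.03441 × 22.4 = 0.771 L.

0.771 L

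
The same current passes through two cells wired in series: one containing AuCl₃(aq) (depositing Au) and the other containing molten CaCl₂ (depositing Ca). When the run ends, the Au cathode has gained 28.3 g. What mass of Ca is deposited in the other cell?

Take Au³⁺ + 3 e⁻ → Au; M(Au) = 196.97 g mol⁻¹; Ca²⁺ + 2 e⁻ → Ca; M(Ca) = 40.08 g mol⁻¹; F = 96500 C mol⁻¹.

n(Au) = 28.3 / 196.97 = 0.1437 mol.
Since Au³⁺ + 3 e⁻ → Au, n(e⁻) passed = 3 × 0.1437 = 0.4310 mol.
Cells in series carry the same charge, so the same 0.4310 mol of electrons passes through cell 2.
Ca²⁺ + 2 e⁻ → Ca, so n(Ca) = 0.4310 / 2 = 0.2155 mol.
m(Ca) = 0.2155 × 40.08 = 8.64 g.

8.64 g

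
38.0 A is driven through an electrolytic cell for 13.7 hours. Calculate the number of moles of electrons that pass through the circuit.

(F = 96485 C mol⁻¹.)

19.4 mol

Q = I·t = 38.00 A × 49320 s = 1874000 C.
n(e⁻) = Q/F = 1874000 / 96485 = 19.4 mol.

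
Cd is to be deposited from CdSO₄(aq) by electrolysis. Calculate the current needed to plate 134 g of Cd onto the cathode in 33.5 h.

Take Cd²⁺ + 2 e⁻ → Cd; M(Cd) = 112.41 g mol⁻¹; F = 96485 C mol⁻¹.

n(Cd) = 134 / 112.41 = 1.192 mol.
n(e⁻) = 2 × 1.192 = 2.384 mol.
Q = n(e⁻)·F = 2.384 × 96485 = 230000 C.
I = Q/t = 230000 / 120600 s = 1.91 A.

1.91 A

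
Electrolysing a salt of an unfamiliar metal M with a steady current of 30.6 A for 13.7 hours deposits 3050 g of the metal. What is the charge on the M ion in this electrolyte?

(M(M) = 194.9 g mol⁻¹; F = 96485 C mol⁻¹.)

+1

Q = I·t = 30.60 A × 49320 s = 1509000 C, so n(e⁻) = 1509000/96485 = 15.64 mol.
n(M) deposited = 3050 / 194.9 = 15.65 mol.
Electrons per atom = n(e⁻)/n(M) = 15.64 / 15.65 = 1.00 ≈ 1, so the ion is M⁺.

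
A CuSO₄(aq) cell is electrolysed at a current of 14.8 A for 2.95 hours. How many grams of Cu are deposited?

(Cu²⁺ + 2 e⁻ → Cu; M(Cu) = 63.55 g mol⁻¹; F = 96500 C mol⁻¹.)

Q = I·t = 14.80 A × 10620 s = 157200 C.
n(e⁻) = Q/F = 157200 / 96500 = 1.629 mol.
Cu²⁺ + 2 e⁻ → Cu, so n(Cu) = n(e⁻)/2 = 0.8144 mol.
m = n·M = 0.8144 × 63.55 = 51.8 g.

51.8 g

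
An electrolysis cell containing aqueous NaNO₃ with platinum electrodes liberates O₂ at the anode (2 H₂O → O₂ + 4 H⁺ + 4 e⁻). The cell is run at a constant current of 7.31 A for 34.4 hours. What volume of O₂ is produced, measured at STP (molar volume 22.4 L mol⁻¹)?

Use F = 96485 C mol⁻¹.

Q = I·t = 7.310 A × 123840 s = 905300 C.
n(e⁻) = Q/F = 905300 / 96485 = 9.382 mol.
4 electrons are transferred per O₂ molecule, so n(O₂) = 9.382 / 4 = 2.346 mol.
V = n × V_m = 2.346 × 22.4 = 52.5 L.

52.5 L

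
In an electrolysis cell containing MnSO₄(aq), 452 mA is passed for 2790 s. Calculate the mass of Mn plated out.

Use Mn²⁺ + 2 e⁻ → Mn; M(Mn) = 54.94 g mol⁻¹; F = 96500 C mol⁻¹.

0.359 g

Q = I·t = 0.4520 A × 2790.0 s = 1261 C.
n(e⁻) = Q/F = 1261 / 96500 = 0.01307 mol.
Mn²⁺ + 2 e⁻ → Mn, so n(Mn) = n(e⁻)/2 = 0.006534 mol.
m = n·M = 0.006534 × 54.94 = 0.359 g.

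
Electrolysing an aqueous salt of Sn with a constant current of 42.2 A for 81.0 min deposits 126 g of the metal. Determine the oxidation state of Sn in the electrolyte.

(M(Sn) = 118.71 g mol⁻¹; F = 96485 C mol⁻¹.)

Q = I·t = 42.20 A × 4860.0 s = 205100 C, so n(e⁻) = 205100/96485 = 2.126 mol.
n(Sn) deposited = 126 / 118.71 = 1.061 mol.
Electrons per atom = n(e⁻)/n(Sn) = 2.126 / 1.061 = 2.00 ≈ 2, so the ion is Sn²⁺.

+2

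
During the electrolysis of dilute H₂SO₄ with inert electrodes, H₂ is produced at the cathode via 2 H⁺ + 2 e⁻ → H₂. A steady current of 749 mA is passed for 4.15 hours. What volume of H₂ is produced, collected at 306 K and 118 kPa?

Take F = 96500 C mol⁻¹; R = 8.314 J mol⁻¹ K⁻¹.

Q = I·t = 0.7490 A × 14940 s = 11190 C.
n(e⁻) = Q/F = 11190 / 96500 = 0.1160 mol.
2 electrons are transferred per H₂ molecule, so n(H₂) = 0.1160 / 2 = 0.05798 mol.
V = nRT/P = (0.05798 × 8.314 × 306) / (118 × 10³ Pa) = 0.00125 m³ = 1.25 L.

1.25 L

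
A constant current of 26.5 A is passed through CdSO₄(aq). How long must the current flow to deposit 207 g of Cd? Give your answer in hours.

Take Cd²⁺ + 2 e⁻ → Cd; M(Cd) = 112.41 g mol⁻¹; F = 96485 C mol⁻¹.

3.72 h

n(Cd) = m/M = 207 / 112.41 = 1.841 mol.
Each Cd atom requires 2 electrons, so n(e⁻) = 2 × 1.841 = 3.683 mol.
Q = n(e⁻)·F = 3.683 × 96485 = 355300 C.
t = Q/I = 355300 / 26.50 A = 13410 s = 3.72 h.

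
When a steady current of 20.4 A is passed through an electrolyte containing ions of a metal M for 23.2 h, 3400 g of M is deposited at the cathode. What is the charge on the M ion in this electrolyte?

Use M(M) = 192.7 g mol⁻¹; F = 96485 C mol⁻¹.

Q = I·t = 20.40 A × 83520 s = 1704000 C, so n(e⁻) = 1704000/96485 = 17.66 mol.
n(M) deposited = 3400 / 192.7 = 17.64 mol.
Electrons per atom = n(e⁻)/n(M) = 17.66 / 17.64 = 1.00 ≈ 1, so the ion is M⁺.

+1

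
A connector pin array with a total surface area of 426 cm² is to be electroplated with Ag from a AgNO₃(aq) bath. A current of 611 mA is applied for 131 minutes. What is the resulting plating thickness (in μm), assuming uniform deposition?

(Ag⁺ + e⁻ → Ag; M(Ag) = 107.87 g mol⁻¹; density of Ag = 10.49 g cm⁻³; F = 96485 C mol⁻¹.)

Q = I·t = 0.6110 × 7860.0 = 4802 C; n(e⁻) = 0.04977 mol.
n(Ag) = n(e⁻)/1 = 0.04977 mol, so m = 0.04977 × 107.87 = 5.369 g.
Volume = m/ρ = 5.369 / 10.49 = 0.5118 cm³.
Thickness = V/A = 0.5118 / 426 = 0.00120 cm = 12.0 μm.

12.0 μm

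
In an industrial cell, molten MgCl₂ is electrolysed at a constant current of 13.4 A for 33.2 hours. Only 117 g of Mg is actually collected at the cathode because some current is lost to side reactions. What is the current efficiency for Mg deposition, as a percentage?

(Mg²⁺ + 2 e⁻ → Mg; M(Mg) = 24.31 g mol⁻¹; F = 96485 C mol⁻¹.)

58.0 %

Q = I·t = 13.40 × 119520 = 1602000 C; n(e⁻) = 1602000/96485 = 16.60 mol.
Theoretical n(Mg) = n(e⁻)/2 = 8.300 mol, i.e. m_theo = 8.300 × 24.31 = 201.8 g.
Efficiency = m_actual / m_theo = 117 / 201.8 = 58.0 %.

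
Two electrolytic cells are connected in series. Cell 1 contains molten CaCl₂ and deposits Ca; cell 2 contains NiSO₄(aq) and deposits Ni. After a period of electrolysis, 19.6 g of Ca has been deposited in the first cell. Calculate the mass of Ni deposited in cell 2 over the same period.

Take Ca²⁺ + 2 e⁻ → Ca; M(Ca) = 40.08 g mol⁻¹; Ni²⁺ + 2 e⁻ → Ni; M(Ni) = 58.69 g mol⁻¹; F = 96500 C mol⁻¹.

n(Ca) = 19.6 / 40.08 = 0.4890 mol.
Since Ca²⁺ + 2 e⁻ → Ca, n(e⁻) passed = 2 × 0.4890 = 0.9780 mol.
Cells in series carry the same charge, so the same 0.9780 mol of electrons passes through cell 2.
Ni²⁺ + 2 e⁻ → Ni, so n(Ni) = 0.9780 / 2 = 0.4890 mol.
m(Ni) = 0.4890 × 58.69 = 28.7 g.

28.7 g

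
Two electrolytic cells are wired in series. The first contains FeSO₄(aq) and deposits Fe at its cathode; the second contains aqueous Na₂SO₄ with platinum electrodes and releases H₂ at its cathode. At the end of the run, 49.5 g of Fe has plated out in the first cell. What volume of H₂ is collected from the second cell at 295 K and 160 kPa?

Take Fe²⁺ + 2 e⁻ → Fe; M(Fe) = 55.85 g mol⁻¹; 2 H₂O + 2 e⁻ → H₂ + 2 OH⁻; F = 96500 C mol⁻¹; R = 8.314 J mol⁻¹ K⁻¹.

n(Fe) = 49.5 / 55.85 = 0.8863 mol, so n(e⁻) = 2 × 0.8863 = 1.773 mol.
The cells are in series, so the same 1.773 mol of electrons passes through the second cell.
2 H₂O + 2 e⁻ → H₂ + 2 OH⁻ — 2 mol e⁻ per mol H₂, so n(H₂) = 1.773/2 = 0.8863 mol.
V = nRT/P = (0.8863 × 8.314 × 295) / (160 × 10³) = 0.0136 m³ = 13.6 L.

13.6 L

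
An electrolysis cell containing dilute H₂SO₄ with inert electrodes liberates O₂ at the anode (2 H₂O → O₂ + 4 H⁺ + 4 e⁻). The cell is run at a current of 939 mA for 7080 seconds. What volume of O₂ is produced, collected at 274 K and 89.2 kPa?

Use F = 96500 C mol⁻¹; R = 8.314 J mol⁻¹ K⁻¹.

0.440 L

Q = I·t = 0.9390 A × 7080.0 s = 6648 C.
n(e⁻) = Q/F = 6648 / 96500 = 0.06889 mol.
4 electrons are transferred per O₂ molecule, so n(O₂) = 0.06889 / 4 = 0.01722 mol.
V = nRT/P = (0.01722 × 8.314 × 274) / (89.2 × 10³ Pa) = 4.40 × 10⁻⁴ m³ = 0.440 L.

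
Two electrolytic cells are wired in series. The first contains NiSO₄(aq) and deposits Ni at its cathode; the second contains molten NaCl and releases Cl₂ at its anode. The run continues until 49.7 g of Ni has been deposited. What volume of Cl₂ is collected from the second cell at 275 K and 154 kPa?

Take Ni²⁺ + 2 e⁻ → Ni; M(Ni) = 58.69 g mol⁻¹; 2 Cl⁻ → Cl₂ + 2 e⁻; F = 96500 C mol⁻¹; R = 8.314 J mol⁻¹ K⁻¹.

12.6 L

n(Ni) = 49.7 / 58.69 = 0.8468 mol, so n(e⁻) = 2 × 0.8468 = 1.694 mol.
The cells are in series, so the same 1.694 mol of electrons passes through the second cell.
2 Cl⁻ → Cl₂ + 2 e⁻ — 2 mol e⁻ per mol Cl₂, so n(Cl₂) = 1.694/2 = 0.8468 mol.
V = nRT/P = (0.8468 × 8.314 × 275) / (154 × 10³) = 0.0126 m³ = 12.6 L.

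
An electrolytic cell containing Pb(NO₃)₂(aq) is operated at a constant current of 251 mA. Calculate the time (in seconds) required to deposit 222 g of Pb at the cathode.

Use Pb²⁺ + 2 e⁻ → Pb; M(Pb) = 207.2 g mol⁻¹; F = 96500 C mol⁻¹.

8.24 × 10⁵ s

n(Pb) = m/M = 222 / 207.2 = 1.071 mol.
Each Pb atom requires 2 electrons, so n(e⁻) = 2 × 1.071 = 2.143 mol.
Q = n(e⁻)·F = 2.143 × 96500 = 206800 C.
t = Q/I = 206800 / 0.2510 A = 823800 s.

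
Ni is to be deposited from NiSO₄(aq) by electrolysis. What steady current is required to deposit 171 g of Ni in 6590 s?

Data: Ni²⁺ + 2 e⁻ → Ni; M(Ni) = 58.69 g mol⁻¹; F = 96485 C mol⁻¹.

n(Ni) = 171 / 58.69 = 2.914 mol.
n(e⁻) = 2 × 2.914 = 5.827 mol.
Q = n(e⁻)·F = 5.827 × 96485 = 562200 C.
I = Q/t = 562200 / 6590.0 s = 85.3 A.

85.3 A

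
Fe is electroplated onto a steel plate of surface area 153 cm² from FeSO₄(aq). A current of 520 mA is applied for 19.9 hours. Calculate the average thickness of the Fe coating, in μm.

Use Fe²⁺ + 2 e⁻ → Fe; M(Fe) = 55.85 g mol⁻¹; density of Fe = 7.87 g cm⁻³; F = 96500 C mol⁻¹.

Q = I·t = 0.5200 × 71640 = 37250 C; n(e⁻) = 0.3860 mol.
n(Fe) = n(e⁻)/2 = 0.1930 mol, so m = 0.1930 × 55.85 = 10.78 g.
Volume = m/ρ = 10.78 / 7.87 = 1.370 cm³.
Thickness = V/A = 1.370 / 153 = 0.00895 cm = 89.5 μm.

89.5 μm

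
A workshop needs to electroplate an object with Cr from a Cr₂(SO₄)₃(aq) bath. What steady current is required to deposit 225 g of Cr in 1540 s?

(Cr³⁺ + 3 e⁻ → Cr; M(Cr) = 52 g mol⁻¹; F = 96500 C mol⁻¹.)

n(Cr) = 225 / 52 = 4.327 mol.
n(e⁻) = 3 × 4.327 = 12.98 mol.
Q = n(e⁻)·F = 12.98 × 96500 = 1253000 C.
I = Q/t = 1253000 / 1540.0 s = 813 A.

813 A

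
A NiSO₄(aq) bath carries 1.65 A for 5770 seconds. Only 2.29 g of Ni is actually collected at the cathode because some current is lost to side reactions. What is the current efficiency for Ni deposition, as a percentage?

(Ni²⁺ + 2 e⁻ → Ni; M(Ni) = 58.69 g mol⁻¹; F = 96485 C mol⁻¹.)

Q = I·t = 1.650 × 5770.0 = 9520 C; n(e⁻) = 9520/96485 = 0.09867 mol.
Theoretical n(Ni) = n(e⁻)/2 = 0.04934 mol, i.e. m_theo = 0.04934 × 58.69 = 2.896 g.
Efficiency = m_actual / m_theo = 2.29 / 2.896 = 79.1 %.

79.1 %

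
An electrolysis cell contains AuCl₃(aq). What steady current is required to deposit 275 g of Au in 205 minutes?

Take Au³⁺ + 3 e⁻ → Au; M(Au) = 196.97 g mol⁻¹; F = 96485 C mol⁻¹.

32.9 A

n(Au) = 275 / 196.97 = 1.396 mol.
n(e⁻) = 3 × 1.396 = 4.188 mol.
Q = n(e⁻)·F = 4.188 × 96485 = 404100 C.
I = Q/t = 404100 / 12300 s = 32.9 A.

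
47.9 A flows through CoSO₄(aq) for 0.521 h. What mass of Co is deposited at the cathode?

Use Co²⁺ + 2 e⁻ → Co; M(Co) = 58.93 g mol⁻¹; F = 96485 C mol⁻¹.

27.4 g

Q = I·t = 47.90 A × 1875.6 s = 89840 C.
n(e⁻) = Q/F = 89840 / 96485 = 0.9311 mol.
Co²⁺ + 2 e⁻ → Co, so n(Co) = n(e⁻)/2 = 0.4656 mol.
m = n·M = 0.4656 × 58.93 = 27.4 g.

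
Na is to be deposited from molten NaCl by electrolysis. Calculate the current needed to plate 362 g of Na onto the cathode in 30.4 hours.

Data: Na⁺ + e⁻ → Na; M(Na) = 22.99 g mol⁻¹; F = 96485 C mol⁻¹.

n(Na) = 362 / 22.99 = 15.75 mol.
n(e⁻) = 1 × 15.75 = 15.75 mol.
Q = n(e⁻)·F = 15.75 × 96485 = 1519000 C.
I = Q/t = 1519000 / 109440 s = 13.9 A.

13.9 A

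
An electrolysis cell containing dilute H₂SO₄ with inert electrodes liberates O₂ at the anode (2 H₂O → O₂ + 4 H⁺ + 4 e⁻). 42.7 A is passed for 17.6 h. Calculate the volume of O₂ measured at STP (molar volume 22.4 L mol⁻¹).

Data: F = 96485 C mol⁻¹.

157 L

Q = I·t = 42.70 A × 63360 s = 2705000 C.
n(e⁻) = Q/F = 2705000 / 96485 = 28.04 mol.
4 electrons are transferred per O₂ molecule, so n(O₂) = 28.04 / 4 = 7.010 mol.
V = n × V_m = 7.010 × 22.4 = 157 L.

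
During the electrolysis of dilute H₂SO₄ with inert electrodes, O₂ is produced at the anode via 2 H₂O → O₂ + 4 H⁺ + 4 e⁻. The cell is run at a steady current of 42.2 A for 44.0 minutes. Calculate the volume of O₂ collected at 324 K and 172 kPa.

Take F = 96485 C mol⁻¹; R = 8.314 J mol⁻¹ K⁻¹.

4.52 L

Q = I·t = 42.20 A × 2640.0 s = 111400 C.
n(e⁻) = Q/F = 111400 / 96485 = 1.155 mol.
4 electrons are transferred per O₂ molecule, so n(O₂) = 1.155 / 4 = 0.2887 mol.
V = nRT/P = (0.2887 × 8.314 × 324) / (172 × 10³ Pa) = 0.00452 m³ = 4.52 L.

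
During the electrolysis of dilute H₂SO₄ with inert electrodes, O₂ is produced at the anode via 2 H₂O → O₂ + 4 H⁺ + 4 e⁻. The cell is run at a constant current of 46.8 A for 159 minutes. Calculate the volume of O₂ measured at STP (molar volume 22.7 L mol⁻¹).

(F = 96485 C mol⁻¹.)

Q = I·t = 46.80 A × 9540.0 s = 446500 C.
n(e⁻) = Q/F = 446500 / 96485 = 4.627 mol.
4 electrons are transferred per O₂ molecule, so n(O₂) = 4.627 / 4 = 1.157 mol.
V = n × V_m = 1.157 × 22.7 = 26.3 L.

26.3 L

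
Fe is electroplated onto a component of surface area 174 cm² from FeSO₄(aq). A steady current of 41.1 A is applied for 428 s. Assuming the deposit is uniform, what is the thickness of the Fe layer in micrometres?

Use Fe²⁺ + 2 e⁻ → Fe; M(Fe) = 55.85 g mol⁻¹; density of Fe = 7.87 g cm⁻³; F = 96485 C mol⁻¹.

Q = I·t = 41.10 × 428.00 = 17590 C; n(e⁻) = 0.1823 mol.
n(Fe) = n(e⁻)/2 = 0.09116 mol, so m = 0.09116 × 55.85 = 5.091 g.
Volume = m/ρ = 5.091 / 7.87 = 0.6469 cm³.
Thickness = V/A = 0.6469 / 174 = 0.00372 cm = 37.2 μm.

37.2 μm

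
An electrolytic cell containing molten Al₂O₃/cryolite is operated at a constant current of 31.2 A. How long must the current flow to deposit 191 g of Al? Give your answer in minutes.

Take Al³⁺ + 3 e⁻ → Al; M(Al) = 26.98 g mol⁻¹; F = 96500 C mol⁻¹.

n(Al) = m/M = 191 / 26.98 = 7.079 mol.
Each Al atom requires 3 electrons, so n(e⁻) = 3 × 7.079 = 21.24 mol.
Q = n(e⁻)·F = 21.24 × 96500 = 2049000 C.
t = Q/I = 2049000 / 31.20 A = 65690 s = 1090 min.

1090 min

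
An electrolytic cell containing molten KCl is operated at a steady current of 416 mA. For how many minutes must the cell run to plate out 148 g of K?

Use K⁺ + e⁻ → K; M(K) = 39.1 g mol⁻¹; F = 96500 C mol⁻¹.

n(K) = m/M = 148 / 39.1 = 3.785 mol.
Each K atom requires 1 electron, so n(e⁻) = 1 × 3.785 = 3.785 mol.
Q = n(e⁻)·F = 3.785 × 96500 = 365300 C.
t = Q/I = 365300 / 0.4160 A = 878000 s = 14600 min.

14600 min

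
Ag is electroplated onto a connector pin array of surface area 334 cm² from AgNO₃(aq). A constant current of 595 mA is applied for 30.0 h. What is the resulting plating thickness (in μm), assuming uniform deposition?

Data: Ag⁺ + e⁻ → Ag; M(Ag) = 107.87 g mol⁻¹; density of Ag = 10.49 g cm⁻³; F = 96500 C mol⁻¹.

205 μm

Q = I·t = 0.5950 × 108000 = 64260 C; n(e⁻) = 0.6659 mol.
n(Ag) = n(e⁻)/1 = 0.6659 mol, so m = 0.6659 × 107.87 = 71.83 g.
Volume = m/ρ = 71.83 / 10.49 = 6.848 cm³.
Thickness = V/A = 6.848 / 334 = 0.0205 cm = 205 μm.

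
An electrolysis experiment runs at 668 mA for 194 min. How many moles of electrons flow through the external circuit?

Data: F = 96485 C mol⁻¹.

Q = I·t = 0.6680 A × 11640 s = 7776 C.
n(e⁻) = Q/F = 7776 / 96485 = 0.0806 mol.

0.0806 mol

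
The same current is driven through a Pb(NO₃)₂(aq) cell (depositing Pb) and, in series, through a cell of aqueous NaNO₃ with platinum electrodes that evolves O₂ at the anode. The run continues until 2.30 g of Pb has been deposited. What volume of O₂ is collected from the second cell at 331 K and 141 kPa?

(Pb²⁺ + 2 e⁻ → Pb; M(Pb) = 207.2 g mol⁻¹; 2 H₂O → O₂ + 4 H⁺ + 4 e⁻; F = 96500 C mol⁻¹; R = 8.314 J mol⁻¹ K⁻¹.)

0.108 L

n(Pb) = 2.30 / 207.2 = 0.01110 mol, so n(e⁻) = 2 × 0.01110 = 0.02220 mol.
The cells are in series, so the same 0.02220 mol of electrons passes through the second cell.
2 H₂O → O₂ + 4 H⁺ + 4 e⁻ — 4 mol e⁻ per mol O₂, so n(O₂) = 0.02220/4 = 0.005550 mol.
V = nRT/P = (0.005550 × 8.314 × 331) / (141 × 10³) = 1.08 × 10⁻⁴ m³ = 0.108 L.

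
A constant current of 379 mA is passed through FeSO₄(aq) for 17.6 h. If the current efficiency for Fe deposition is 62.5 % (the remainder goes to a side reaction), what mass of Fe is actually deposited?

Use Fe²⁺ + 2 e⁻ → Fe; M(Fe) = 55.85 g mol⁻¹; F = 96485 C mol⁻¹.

Q = I·t = 0.3790 × 63360 = 24010 C.
n(e⁻) = 24010/96485 = 0.2489 mol; theoretically n(Fe) = 0.2489/2 = 0.1244 mol, m_theo = 6.950 g.
At 62.5 % efficiency, m_actual = 0.625 × 6.950 = 4.34 g.

4.34 g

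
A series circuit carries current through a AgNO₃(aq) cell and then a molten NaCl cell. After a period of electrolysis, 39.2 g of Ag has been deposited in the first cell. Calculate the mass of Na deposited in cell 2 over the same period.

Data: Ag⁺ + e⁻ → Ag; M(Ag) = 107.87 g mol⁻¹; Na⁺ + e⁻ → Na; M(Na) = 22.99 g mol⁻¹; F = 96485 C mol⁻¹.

n(Ag) = 39.2 / 107.87 = 0.3634 mol.
Since Ag⁺ + e⁻ → Ag, n(e⁻) passed = 1 × 0.3634 = 0.3634 mol.
Cells in series carry the same charge, so the same 0.3634 mol of electrons passes through cell 2.
Na⁺ + e⁻ → Na, so n(Na) = 0.3634 / 1 = 0.3634 mol.
m(Na) = 0.3634 × 22.99 = 8.35 g.

8.35 g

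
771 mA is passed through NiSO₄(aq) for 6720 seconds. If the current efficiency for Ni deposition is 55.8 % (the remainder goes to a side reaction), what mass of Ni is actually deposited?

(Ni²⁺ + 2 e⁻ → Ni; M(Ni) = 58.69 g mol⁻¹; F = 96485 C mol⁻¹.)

0.879 g

Q = I·t = 0.7710 × 6720.0 = 5181 C.
n(e⁻) = 5181/96485 = 0.05370 mol; theoretically n(Ni) = 0.05370/2 = 0.02685 mol, m_theo = 1.576 g.
At 55.8 % efficiency, m_actual = 0.558 × 1.576 = 0.879 g.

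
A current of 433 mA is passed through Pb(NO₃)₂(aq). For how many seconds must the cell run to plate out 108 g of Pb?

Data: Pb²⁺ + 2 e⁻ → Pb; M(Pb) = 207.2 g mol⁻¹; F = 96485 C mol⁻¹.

2.32 × 10⁵ s

n(Pb) = m/M = 108 / 207.2 = 0.5212 mol.
Each Pb atom requires 2 electrons, so n(e⁻) = 2 × 0.5212 = 1.042 mol.
Q = n(e⁻)·F = 1.042 × 96485 = 100600 C.
t = Q/I = 100600 / 0.4330 A = 232300 s.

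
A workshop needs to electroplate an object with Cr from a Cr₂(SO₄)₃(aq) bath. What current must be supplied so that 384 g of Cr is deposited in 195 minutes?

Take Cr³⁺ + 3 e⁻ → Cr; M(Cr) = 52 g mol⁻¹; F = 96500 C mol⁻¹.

183 A

n(Cr) = 384 / 52 = 7.385 mol.
n(e⁻) = 3 × 7.385 = 22.15 mol.
Q = n(e⁻)·F = 22.15 × 96500 = 2138000 C.
I = Q/t = 2138000 / 11700 s = 183 A.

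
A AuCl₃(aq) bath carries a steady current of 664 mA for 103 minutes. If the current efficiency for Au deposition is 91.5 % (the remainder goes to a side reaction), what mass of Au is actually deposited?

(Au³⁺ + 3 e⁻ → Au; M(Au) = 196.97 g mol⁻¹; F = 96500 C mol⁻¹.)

Q = I·t = 0.6640 × 6180.0 = 4104 C.
n(e⁻) = 4104/96500 = 0.04252 mol; theoretically n(Au) = 0.04252/3 = 0.01417 mol, m_theo = 2.792 g.
At 91.5 % efficiency, m_actual = 0.915 × 2.792 = 2.55 g.

2.55 g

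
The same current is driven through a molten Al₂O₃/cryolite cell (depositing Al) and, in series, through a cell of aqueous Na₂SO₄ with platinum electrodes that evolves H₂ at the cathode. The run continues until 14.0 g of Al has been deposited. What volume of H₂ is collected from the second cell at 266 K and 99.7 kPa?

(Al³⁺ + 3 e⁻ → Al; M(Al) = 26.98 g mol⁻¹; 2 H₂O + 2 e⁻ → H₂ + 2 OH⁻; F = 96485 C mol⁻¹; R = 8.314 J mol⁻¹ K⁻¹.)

n(Al) = 14.0 / 26.98 = 0.5189 mol, so n(e⁻) = 3 × 0.5189 = 1.557 mol.
The cells are in series, so the same 1.557 mol of electrons passes through the second cell.
2 H₂O + 2 e⁻ → H₂ + 2 OH⁻ — 2 mol e⁻ per mol H₂, so n(H₂) = 1.557/2 = 0.7784 mol.
V = nRT/P = (0.7784 × 8.314 × 266) / (99.7 × 10³) = 0.0173 m³ = 17.3 L.

17.3 L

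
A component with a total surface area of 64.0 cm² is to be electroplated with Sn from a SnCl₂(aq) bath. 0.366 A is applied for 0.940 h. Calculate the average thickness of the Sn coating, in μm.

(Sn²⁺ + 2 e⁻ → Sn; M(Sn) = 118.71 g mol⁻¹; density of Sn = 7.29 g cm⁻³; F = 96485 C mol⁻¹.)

Q = I·t = 0.3660 × 3384.0 = 1239 C; n(e⁻) = 0.01284 mol.
n(Sn) = n(e⁻)/2 = 0.006418 mol, so m = 0.006418 × 118.71 = 0.7619 g.
Volume = m/ρ = 0.7619 / 7.29 = 0.1045 cm³.
Thickness = V/A = 0.1045 / 64.0 = 0.00163 cm = 16.3 μm.

16.3 μm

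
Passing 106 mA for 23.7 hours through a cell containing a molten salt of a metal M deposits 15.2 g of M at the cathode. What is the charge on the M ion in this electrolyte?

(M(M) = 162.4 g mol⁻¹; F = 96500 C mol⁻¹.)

+1

Q = I·t = 0.1060 A × 85320 s = 9044 C, so n(e⁻) = 9044/96500 = 0.09372 mol.
n(M) deposited = 15.2 / 162.4 = 0.09360 mol.
Electrons per atom = n(e⁻)/n(M) = 0.09372 / 0.09360 = 1.00 ≈ 1, so the ion is M⁺.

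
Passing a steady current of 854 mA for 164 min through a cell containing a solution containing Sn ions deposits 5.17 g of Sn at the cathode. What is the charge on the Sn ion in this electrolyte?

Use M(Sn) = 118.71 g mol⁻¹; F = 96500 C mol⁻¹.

Q = I·t = 0.8540 A × 9840.0 s = 8403 C, so n(e⁻) = 8403/96500 = 0.08708 mol.
n(Sn) deposited = 5.17 / 118.71 = 0.04355 mol.
Electrons per atom = n(e⁻)/n(Sn) = 0.08708 / 0.04355 = 2.00 ≈ 2, so the ion is Sn²⁺.

+2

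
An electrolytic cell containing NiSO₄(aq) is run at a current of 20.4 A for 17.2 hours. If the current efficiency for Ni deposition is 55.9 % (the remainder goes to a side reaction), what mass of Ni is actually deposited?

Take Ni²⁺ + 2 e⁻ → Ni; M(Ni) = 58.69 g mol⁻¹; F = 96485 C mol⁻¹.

215 g

Q = I·t = 20.40 × 61920 = 1263000 C.
n(e⁻) = 1263000/96485 = 13.09 mol; theoretically n(Ni) = 13.09/2 = 6.546 mol, m_theo = 384.2 g.
At 55.9 % efficiency, m_actual = 0.559 × 384.2 = 215 g.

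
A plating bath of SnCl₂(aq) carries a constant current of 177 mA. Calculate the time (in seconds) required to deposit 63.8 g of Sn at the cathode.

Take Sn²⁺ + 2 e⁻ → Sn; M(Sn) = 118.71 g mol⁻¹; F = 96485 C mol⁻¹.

n(Sn) = m/M = 63.8 / 118.71 = 0.5374 mol.
Each Sn atom requires 2 electrons, so n(e⁻) = 2 × 0.5374 = 1.075 mol.
Q = n(e⁻)·F = 1.075 × 96485 = 103700 C.
t = Q/I = 103700 / 0.1770 A = 585900 s.

5.86 × 10⁵ s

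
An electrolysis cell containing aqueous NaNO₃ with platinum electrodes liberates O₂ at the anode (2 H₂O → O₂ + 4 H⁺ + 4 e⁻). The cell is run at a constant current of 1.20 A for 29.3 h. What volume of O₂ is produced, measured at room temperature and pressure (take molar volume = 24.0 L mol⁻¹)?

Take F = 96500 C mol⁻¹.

7.87 L

Q = I·t = 1.200 A × 105480 s = 126600 C.
n(e⁻) = Q/F = 126600 / 96500 = 1.312 mol.
4 electrons are transferred per O₂ molecule, so n(O₂) = 1.312 / 4 = 0.3279 mol.
V = n × V_m = 0.3279 × 24.0 = 7.87 L.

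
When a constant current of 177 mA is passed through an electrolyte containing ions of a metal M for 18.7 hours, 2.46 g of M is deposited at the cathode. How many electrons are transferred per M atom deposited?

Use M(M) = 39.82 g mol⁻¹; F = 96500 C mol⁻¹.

2

Q = I·t = 0.1770 A × 67320 s = 11920 C, so n(e⁻) = 11920/96500 = 0.1235 mol.
n(M) deposited = 2.46 / 39.82 = 0.06178 mol.
Electrons per atom = n(e⁻)/n(M) = 0.1235 / 0.06178 = 2.00 ≈ 2, so the ion is M²⁺.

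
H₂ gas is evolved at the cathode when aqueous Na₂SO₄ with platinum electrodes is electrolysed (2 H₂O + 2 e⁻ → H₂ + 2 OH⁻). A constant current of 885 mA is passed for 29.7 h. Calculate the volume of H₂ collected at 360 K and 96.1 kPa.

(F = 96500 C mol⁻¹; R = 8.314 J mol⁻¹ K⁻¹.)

Q = I·t = 0.8850 A × 106920 s = 94620 C.
n(e⁻) = Q/F = 94620 / 96500 = 0.9806 mol.
2 electrons are transferred per H₂ molecule, so n(H₂) = 0.9806 / 2 = 0.4903 mol.
V = nRT/P = (0.4903 × 8.314 × 360) / (96.1 × 10³ Pa) = 0.0153 m³ = 15.3 L.

15.3 L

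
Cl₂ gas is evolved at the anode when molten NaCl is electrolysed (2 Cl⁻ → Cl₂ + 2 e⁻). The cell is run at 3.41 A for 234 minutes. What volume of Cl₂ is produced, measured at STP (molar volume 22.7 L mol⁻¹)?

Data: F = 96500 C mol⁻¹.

Q = I·t = 3.410 A × 14040 s = 47880 C.
n(e⁻) = Q/F = 47880 / 96500 = 0.4961 mol.
2 electrons are transferred per Cl₂ molecule, so n(Cl₂) = 0.4961 / 2 = 0.2481 mol.
V = n × V_m = 0.2481 × 22.7 = 5.63 L.

5.63 L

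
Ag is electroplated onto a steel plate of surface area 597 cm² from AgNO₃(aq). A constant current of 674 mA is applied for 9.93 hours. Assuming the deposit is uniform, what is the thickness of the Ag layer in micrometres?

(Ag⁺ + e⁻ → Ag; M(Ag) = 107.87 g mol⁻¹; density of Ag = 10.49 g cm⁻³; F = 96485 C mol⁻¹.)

43.0 μm

Q = I·t = 0.6740 × 35748 = 24090 C; n(e⁻) = 0.2497 mol.
n(Ag) = n(e⁻)/1 = 0.2497 mol, so m = 0.2497 × 107.87 = 26.94 g.
Volume = m/ρ = 26.94 / 10.49 = 2.568 cm³.
Thickness = V/A = 2.568 / 597 = 0.00430 cm = 43.0 μm.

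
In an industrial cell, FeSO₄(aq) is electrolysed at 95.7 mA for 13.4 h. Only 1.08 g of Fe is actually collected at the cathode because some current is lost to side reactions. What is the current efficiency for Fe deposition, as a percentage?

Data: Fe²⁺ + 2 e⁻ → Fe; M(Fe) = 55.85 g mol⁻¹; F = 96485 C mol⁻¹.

Q = I·t = 0.09570 × 48240 = 4617 C; n(e⁻) = 4617/96485 = 0.04785 mol.
Theoretical n(Fe) = n(e⁻)/2 = 0.02392 mol, i.e. m_theo = 0.02392 × 55.85 = 1.336 g.
Efficiency = m_actual / m_theo = 1.08 / 1.336 = 80.8 %.

80.8 %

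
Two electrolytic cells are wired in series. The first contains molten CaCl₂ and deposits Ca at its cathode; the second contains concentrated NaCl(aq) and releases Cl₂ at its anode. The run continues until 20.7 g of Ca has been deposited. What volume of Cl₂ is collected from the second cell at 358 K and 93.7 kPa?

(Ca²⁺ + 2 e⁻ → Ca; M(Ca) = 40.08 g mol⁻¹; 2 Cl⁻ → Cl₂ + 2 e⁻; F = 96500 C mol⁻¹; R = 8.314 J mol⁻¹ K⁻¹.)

n(Ca) = 20.7 / 40.08 = 0.5165 mol, so n(e⁻) = 2 × 0.5165 = 1.033 mol.
The cells are in series, so the same 1.033 mol of electrons passes through the second cell.
2 Cl⁻ → Cl₂ + 2 e⁻ — 2 mol e⁻ per mol Cl₂, so n(Cl₂) = 1.033/2 = 0.5165 mol.
V = nRT/P = (0.5165 × 8.314 × 358) / (93.7 × 10³) = 0.0164 m³ = 16.4 L.

16.4 L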